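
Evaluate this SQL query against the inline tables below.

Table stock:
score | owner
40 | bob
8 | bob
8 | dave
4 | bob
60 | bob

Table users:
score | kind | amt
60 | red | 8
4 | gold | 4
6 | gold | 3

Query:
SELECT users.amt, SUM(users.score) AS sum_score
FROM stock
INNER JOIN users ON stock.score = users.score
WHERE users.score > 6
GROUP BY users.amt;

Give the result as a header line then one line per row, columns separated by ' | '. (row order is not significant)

After JOIN users (2 rows):
stock.score | stock.owner | users.score | users.kind | users.amt
4 | bob | 4 | gold | 4
60 | bob | 60 | red | 8
After WHERE (1 rows):
stock.score | stock.owner | users.score | users.kind | users.amt
60 | bob | 60 | red | 8
After GROUP BY (1 rows):
users.amt | sum_score
8 | 60

== RESULT ==
users.amt | sum_score
8 | 60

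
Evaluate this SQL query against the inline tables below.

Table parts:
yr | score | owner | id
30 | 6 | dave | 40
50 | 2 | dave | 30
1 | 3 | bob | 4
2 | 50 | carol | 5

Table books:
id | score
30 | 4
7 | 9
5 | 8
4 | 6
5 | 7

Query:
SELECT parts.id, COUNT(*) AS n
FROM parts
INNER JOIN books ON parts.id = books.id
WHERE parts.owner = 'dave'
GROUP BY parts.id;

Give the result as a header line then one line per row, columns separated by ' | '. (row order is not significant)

After JOIN books (4 rows):
parts.yr | parts.score | parts.owner | parts.id | books.id | books.score
50 | 2 | dave | 30 | 30 | 4
1 | 3 | bob | 4 | 4 | 6
2 | 50 | carol | 5 | 5 | 8
2 | 50 | carol | 5 | 5 | 7
After WHERE (1 rows):
parts.yr | parts.score | parts.owner | parts.id | books.id | books.score
50 | 2 | dave | 30 | 30 | 4
After GROUP BY (1 rows):
parts.id | n
30 | 1

== RESULT ==
parts.id | n
30 | 1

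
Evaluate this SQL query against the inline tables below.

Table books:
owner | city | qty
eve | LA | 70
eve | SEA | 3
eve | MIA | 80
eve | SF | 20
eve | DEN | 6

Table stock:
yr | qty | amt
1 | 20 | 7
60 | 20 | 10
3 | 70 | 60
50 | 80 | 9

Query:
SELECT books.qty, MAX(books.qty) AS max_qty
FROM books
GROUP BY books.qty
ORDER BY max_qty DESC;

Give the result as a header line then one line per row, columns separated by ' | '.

== RESULT ==
books.qty | max_qty
80 | 80
70 | 70
20 | 20
6 | 6
3 | 3

Derivation:
After GROUP BY (5 rows):
books.qty | max_qty
70 | 70
3 | 3
80 | 80
20 | 20
6 | 6
After ORDER BY (5 rows):
books.qty | max_qty
80 | 80
70 | 70
20 | 20
6 | 6
3 | 3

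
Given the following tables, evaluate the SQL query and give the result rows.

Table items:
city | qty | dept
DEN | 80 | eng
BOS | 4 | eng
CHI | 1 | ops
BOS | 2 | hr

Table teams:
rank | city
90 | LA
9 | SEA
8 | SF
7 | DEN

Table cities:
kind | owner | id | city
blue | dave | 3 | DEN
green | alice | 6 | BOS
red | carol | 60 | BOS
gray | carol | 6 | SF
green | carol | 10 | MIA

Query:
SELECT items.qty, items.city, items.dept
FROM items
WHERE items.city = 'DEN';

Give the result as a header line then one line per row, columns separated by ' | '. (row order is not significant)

After WHERE (1 rows):
items.city | items.qty | items.dept
DEN | 80 | eng
After SELECT (1 rows):
items.qty | items.city | items.dept
80 | DEN | eng

== RESULT ==
items.qty | items.city | items.dept
80 | DEN | eng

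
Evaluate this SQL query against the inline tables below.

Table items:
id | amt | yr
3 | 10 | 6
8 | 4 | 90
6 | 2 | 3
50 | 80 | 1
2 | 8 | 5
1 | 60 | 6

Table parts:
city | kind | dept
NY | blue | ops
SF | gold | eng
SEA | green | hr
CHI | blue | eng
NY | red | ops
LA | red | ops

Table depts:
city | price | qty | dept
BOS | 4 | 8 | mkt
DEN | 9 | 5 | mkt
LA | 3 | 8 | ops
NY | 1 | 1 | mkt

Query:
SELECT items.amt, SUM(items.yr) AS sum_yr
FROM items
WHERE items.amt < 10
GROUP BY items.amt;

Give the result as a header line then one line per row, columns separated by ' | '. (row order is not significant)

After WHERE (3 rows):
items.id | items.amt | items.yr
8 | 4 | 90
6 | 2 | 3
2 | 8 | 5
After GROUP BY (3 rows):
items.amt | sum_yr
4 | 90
2 | 3
8 | 5

== RESULT ==
items.amt | sum_yr
4 | 90
2 | 3
8 | 5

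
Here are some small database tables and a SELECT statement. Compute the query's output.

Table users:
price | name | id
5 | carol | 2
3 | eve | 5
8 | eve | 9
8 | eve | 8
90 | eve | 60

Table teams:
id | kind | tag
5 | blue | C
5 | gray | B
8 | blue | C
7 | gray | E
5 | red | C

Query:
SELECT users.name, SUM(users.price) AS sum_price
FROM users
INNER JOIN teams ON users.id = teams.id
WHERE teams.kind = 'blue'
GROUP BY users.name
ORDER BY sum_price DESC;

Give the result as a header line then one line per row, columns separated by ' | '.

== RESULT ==
users.name | sum_price
eve | 11

Derivation:
After JOIN teams (4 rows):
users.price | users.name | users.id | teams.id | teams.kind | teams.tag
3 | eve | 5 | 5 | blue | C
3 | eve | 5 | 5 | gray | B
3 | eve | 5 | 5 | red | C
8 | eve | 8 | 8 | blue | C
After WHERE (2 rows):
users.price | users.name | users.id | teams.id | teams.kind | teams.tag
3 | eve | 5 | 5 | blue | C
8 | eve | 8 | 8 | blue | C
After GROUP BY (1 rows):
users.name | sum_price
eve | 11
After ORDER BY (1 rows):
users.name | sum_price
eve | 11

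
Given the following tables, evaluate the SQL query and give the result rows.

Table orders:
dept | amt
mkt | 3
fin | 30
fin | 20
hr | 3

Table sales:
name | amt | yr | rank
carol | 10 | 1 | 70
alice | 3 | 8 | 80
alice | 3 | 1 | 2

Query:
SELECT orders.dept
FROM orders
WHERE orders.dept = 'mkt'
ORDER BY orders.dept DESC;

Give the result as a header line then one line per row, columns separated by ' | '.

== RESULT ==
orders.dept
mkt

Derivation:
After WHERE (1 rows):
orders.dept | orders.amt
mkt | 3
After SELECT (1 rows):
orders.dept
mkt
After ORDER BY (1 rows):
orders.dept
mkt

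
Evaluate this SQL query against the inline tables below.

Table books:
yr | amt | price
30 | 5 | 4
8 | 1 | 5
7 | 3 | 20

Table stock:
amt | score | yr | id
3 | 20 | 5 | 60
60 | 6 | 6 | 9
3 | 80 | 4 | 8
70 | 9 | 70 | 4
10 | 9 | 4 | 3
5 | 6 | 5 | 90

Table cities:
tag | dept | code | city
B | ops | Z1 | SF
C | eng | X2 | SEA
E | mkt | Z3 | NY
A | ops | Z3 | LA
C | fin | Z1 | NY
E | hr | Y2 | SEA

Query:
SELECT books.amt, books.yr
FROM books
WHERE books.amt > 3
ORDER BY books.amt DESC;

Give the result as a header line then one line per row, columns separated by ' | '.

After WHERE (1 rows):
books.yr | books.amt | books.price
30 | 5 | 4
After SELECT (1 rows):
books.amt | books.yr
5 | 30
After ORDER BY (1 rows):
books.amt | books.yr
5 | 30

== RESULT ==
books.amt | books.yr
5 | 30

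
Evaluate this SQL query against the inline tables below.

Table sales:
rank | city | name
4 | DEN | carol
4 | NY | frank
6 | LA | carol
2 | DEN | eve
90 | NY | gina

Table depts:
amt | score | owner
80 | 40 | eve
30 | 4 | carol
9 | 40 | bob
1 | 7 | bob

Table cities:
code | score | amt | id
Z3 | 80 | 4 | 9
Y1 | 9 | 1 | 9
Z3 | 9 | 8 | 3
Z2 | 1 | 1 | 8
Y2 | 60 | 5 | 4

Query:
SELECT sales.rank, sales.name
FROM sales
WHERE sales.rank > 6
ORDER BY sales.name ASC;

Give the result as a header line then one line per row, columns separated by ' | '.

== RESULT ==
sales.rank | sales.name
90 | gina

Derivation:
After WHERE (1 rows):
sales.rank | sales.city | sales.name
90 | NY | gina
After SELECT (1 rows):
sales.rank | sales.name
90 | gina
After ORDER BY (1 rows):
sales.rank | sales.name
90 | gina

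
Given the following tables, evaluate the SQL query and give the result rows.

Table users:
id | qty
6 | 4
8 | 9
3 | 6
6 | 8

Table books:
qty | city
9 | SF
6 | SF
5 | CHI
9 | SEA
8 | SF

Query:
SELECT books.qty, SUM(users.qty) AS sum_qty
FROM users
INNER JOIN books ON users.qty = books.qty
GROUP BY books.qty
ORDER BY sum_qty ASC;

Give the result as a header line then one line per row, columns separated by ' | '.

== RESULT ==
books.qty | sum_qty
6 | 6
8 | 8
9 | 18

Derivation:
After JOIN books (4 rows):
users.id | users.qty | books.qty | books.city
8 | 9 | 9 | SF
8 | 9 | 9 | SEA
3 | 6 | 6 | SF
6 | 8 | 8 | SF
After GROUP BY (3 rows):
books.qty | sum_qty
9 | 18
6 | 6
8 | 8
After ORDER BY (3 rows):
books.qty | sum_qty
6 | 6
8 | 8
9 | 18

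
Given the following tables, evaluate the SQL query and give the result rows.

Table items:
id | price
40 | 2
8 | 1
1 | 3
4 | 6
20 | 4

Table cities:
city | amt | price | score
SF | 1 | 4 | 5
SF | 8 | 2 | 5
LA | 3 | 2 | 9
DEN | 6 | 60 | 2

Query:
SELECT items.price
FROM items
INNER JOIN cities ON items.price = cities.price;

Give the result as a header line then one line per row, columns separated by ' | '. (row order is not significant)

After JOIN cities (3 rows):
items.id | items.price | cities.city | cities.amt | cities.price | cities.score
40 | 2 | SF | 8 | 2 | 5
40 | 2 | LA | 3 | 2 | 9
20 | 4 | SF | 1 | 4 | 5
After SELECT (3 rows):
items.price
2
2
4

== RESULT ==
items.price
2
2
4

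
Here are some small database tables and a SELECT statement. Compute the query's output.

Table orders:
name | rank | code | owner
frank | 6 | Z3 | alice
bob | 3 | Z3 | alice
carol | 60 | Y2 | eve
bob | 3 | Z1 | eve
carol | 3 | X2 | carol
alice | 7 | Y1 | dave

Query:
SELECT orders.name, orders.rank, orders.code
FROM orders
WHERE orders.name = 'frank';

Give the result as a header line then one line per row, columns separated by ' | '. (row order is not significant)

== RESULT ==
orders.name | orders.rank | orders.code
frank | 6 | Z3

Derivation:
After WHERE (1 rows):
orders.name | orders.rank | orders.code | orders.owner
frank | 6 | Z3 | alice
After SELECT (1 rows):
orders.name | orders.rank | orders.code
frank | 6 | Z3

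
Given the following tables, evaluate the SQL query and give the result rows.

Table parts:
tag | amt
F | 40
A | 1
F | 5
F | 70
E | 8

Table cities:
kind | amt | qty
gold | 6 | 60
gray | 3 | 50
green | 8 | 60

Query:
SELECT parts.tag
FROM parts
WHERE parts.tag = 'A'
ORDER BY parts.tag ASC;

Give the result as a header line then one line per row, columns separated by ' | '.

After WHERE (1 rows):
parts.tag | parts.amt
A | 1
After SELECT (1 rows):
parts.tag
A
After ORDER BY (1 rows):
parts.tag
A

== RESULT ==
parts.tag
A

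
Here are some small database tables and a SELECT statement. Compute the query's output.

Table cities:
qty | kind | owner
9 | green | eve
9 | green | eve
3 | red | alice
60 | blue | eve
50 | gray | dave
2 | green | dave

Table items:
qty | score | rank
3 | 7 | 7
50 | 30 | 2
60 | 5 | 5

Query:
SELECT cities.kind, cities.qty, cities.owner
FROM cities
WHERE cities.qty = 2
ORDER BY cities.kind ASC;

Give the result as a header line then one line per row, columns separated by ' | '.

After WHERE (1 rows):
cities.qty | cities.kind | cities.owner
2 | green | dave
After SELECT (1 rows):
cities.kind | cities.qty | cities.owner
green | 2 | dave
After ORDER BY (1 rows):
cities.kind | cities.qty | cities.owner
green | 2 | dave

== RESULT ==
cities.kind | cities.qty | cities.owner
green | 2 | dave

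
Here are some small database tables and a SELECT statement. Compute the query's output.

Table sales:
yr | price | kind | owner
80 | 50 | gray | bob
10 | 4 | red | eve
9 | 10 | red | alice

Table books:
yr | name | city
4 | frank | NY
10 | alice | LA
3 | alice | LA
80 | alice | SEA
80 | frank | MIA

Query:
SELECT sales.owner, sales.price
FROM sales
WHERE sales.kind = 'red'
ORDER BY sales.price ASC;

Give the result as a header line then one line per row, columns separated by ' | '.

== RESULT ==
sales.owner | sales.price
eve | 4
alice | 10

Derivation:
After WHERE (2 rows):
sales.yr | sales.price | sales.kind | sales.owner
10 | 4 | red | eve
9 | 10 | red | alice
After SELECT (2 rows):
sales.owner | sales.price
eve | 4
alice | 10
After ORDER BY (2 rows):
sales.owner | sales.price
eve | 4
alice | 10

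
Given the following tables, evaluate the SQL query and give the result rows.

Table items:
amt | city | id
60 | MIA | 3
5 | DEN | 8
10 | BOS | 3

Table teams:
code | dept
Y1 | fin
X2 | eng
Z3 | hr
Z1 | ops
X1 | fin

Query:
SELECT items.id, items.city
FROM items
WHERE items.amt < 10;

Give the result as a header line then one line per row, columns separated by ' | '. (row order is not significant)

After WHERE (1 rows):
items.amt | items.city | items.id
5 | DEN | 8
After SELECT (1 rows):
items.id | items.city
8 | DEN

== RESULT ==
items.id | items.city
8 | DEN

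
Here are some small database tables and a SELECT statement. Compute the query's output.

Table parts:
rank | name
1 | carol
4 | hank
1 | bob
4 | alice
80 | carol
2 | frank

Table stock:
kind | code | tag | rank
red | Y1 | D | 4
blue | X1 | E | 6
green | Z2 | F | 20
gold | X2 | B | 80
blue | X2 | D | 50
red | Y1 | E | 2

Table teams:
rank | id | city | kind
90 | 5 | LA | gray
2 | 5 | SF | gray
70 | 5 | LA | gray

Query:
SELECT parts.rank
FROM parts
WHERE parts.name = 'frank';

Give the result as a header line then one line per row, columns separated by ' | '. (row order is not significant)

After WHERE (1 rows):
parts.rank | parts.name
2 | frank
After SELECT (1 rows):
parts.rank
2

== RESULT ==
parts.rank
2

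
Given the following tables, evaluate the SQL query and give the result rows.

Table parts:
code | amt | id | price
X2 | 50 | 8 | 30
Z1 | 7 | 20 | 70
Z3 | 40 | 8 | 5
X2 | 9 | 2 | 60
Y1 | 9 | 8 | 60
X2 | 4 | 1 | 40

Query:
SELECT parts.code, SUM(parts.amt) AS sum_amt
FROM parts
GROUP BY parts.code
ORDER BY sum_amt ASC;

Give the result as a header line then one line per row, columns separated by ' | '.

After GROUP BY (4 rows):
parts.code | sum_amt
X2 | 63
Z1 | 7
Z3 | 40
Y1 | 9
After ORDER BY (4 rows):
parts.code | sum_amt
Z1 | 7
Y1 | 9
Z3 | 40
X2 | 63

== RESULT ==
parts.code | sum_amt
Z1 | 7
Y1 | 9
Z3 | 40
X2 | 63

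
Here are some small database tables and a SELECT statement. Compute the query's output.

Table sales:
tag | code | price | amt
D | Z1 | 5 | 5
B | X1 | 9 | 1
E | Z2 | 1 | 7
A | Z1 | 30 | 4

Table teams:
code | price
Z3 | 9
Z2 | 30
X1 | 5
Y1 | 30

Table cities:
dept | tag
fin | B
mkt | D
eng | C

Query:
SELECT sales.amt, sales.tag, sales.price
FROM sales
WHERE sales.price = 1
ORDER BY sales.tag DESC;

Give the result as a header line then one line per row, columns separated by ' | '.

After WHERE (1 rows):
sales.tag | sales.code | sales.price | sales.amt
E | Z2 | 1 | 7
After SELECT (1 rows):
sales.amt | sales.tag | sales.price
7 | E | 1
After ORDER BY (1 rows):
sales.amt | sales.tag | sales.price
7 | E | 1

== RESULT ==
sales.amt | sales.tag | sales.price
7 | E | 1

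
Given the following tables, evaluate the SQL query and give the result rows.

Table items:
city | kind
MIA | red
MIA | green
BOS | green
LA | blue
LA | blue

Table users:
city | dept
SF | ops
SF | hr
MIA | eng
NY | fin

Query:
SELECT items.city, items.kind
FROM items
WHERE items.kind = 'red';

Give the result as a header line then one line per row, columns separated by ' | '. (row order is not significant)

After WHERE (1 rows):
items.city | items.kind
MIA | red
After SELECT (1 rows):
items.city | items.kind
MIA | red

== RESULT ==
items.city | items.kind
MIA | red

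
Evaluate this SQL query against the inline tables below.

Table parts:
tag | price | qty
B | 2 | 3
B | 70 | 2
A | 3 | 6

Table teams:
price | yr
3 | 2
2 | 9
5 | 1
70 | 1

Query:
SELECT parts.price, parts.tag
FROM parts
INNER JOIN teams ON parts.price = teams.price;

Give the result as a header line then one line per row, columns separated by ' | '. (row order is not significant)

After JOIN teams (3 rows):
parts.tag | parts.price | parts.qty | teams.price | teams.yr
B | 2 | 3 | 2 | 9
B | 70 | 2 | 70 | 1
A | 3 | 6 | 3 | 2
After SELECT (3 rows):
parts.price | parts.tag
2 | B
70 | B
3 | A

== RESULT ==
parts.price | parts.tag
2 | B
70 | B
3 | A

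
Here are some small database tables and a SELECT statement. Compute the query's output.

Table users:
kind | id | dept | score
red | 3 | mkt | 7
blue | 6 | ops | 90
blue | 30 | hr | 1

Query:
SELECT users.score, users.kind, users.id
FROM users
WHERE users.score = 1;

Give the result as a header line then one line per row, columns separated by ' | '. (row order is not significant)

After WHERE (1 rows):
users.kind | users.id | users.dept | users.score
blue | 30 | hr | 1
After SELECT (1 rows):
users.score | users.kind | users.id
1 | blue | 30

== RESULT ==
users.score | users.kind | users.id
1 | blue | 30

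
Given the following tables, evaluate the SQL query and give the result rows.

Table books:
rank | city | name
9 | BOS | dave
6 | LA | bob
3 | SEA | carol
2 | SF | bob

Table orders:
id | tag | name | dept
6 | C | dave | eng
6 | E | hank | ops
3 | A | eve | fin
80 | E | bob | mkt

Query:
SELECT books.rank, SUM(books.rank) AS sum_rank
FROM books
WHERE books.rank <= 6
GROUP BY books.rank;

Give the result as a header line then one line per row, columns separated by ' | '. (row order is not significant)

== RESULT ==
books.rank | sum_rank
6 | 6
3 | 3
2 | 2

Derivation:
After WHERE (3 rows):
books.rank | books.city | books.name
6 | LA | bob
3 | SEA | carol
2 | SF | bob
After GROUP BY (3 rows):
books.rank | sum_rank
6 | 6
3 | 3
2 | 2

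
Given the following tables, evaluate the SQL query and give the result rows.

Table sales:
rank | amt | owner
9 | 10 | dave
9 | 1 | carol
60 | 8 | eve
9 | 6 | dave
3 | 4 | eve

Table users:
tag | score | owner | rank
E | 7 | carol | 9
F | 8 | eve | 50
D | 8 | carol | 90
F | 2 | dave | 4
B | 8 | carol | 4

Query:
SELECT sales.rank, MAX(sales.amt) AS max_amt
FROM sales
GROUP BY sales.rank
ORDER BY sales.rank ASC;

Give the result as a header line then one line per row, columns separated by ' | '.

After GROUP BY (3 rows):
sales.rank | max_amt
9 | 10
60 | 8
3 | 4
After ORDER BY (3 rows):
sales.rank | max_amt
3 | 4
9 | 10
60 | 8

== RESULT ==
sales.rank | max_amt
3 | 4
9 | 10
60 | 8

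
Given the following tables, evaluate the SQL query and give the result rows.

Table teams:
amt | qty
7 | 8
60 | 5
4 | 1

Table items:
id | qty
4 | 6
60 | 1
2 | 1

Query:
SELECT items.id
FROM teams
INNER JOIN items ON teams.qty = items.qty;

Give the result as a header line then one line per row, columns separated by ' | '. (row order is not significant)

After JOIN items (2 rows):
teams.amt | teams.qty | items.id | items.qty
4 | 1 | 60 | 1
4 | 1 | 2 | 1
After SELECT (2 rows):
items.id
60
2

== RESULT ==
items.id
60
2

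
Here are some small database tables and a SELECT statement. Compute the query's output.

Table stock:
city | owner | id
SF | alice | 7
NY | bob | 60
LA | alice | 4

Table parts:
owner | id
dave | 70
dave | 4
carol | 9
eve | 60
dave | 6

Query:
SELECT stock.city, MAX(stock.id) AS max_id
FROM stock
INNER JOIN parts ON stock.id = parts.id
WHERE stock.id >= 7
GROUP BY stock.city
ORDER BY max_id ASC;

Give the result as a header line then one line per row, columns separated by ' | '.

== RESULT ==
stock.city | max_id
NY | 60

Derivation:
After JOIN parts (2 rows):
stock.city | stock.owner | stock.id | parts.owner | parts.id
NY | bob | 60 | eve | 60
LA | alice | 4 | dave | 4
After WHERE (1 rows):
stock.city | stock.owner | stock.id | parts.owner | parts.id
NY | bob | 60 | eve | 60
After GROUP BY (1 rows):
stock.city | max_id
NY | 60
After ORDER BY (1 rows):
stock.city | max_id
NY | 60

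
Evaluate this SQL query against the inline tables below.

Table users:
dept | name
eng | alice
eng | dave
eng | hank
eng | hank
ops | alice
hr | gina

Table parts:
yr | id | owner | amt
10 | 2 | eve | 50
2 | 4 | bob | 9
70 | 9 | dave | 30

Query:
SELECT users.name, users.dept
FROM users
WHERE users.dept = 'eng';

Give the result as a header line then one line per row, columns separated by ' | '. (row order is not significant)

After WHERE (4 rows):
users.dept | users.name
eng | alice
eng | dave
eng | hank
eng | hank
After SELECT (4 rows):
users.name | users.dept
alice | eng
dave | eng
hank | eng
hank | eng

== RESULT ==
users.name | users.dept
alice | eng
dave | eng
hank | eng
hank | eng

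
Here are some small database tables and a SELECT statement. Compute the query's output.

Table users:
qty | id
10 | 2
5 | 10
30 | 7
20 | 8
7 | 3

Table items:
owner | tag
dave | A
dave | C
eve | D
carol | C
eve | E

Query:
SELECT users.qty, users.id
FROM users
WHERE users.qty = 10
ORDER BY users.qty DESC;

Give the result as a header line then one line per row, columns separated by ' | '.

After WHERE (1 rows):
users.qty | users.id
10 | 2
After SELECT (1 rows):
users.qty | users.id
10 | 2
After ORDER BY (1 rows):
users.qty | users.id
10 | 2

== RESULT ==
users.qty | users.id
10 | 2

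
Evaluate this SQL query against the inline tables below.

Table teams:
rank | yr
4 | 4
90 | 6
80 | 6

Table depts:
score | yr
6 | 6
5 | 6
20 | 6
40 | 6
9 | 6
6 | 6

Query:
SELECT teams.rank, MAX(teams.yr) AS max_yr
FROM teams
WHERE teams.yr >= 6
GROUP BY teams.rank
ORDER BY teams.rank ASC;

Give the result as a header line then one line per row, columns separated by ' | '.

After WHERE (2 rows):
teams.rank | teams.yr
90 | 6
80 | 6
After GROUP BY (2 rows):
teams.rank | max_yr
90 | 6
80 | 6
After ORDER BY (2 rows):
teams.rank | max_yr
80 | 6
90 | 6

== RESULT ==
teams.rank | max_yr
80 | 6
90 | 6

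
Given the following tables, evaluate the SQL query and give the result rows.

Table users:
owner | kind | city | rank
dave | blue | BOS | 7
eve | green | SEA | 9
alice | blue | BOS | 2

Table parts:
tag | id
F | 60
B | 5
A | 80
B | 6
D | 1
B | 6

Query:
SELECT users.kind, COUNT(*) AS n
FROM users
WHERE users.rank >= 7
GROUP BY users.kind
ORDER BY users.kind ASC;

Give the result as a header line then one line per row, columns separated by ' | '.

== RESULT ==
users.kind | n
blue | 1
green | 1

Derivation:
After WHERE (2 rows):
users.owner | users.kind | users.city | users.rank
dave | blue | BOS | 7
eve | green | SEA | 9
After GROUP BY (2 rows):
users.kind | n
blue | 1
green | 1
After ORDER BY (2 rows):
users.kind | n
blue | 1
green | 1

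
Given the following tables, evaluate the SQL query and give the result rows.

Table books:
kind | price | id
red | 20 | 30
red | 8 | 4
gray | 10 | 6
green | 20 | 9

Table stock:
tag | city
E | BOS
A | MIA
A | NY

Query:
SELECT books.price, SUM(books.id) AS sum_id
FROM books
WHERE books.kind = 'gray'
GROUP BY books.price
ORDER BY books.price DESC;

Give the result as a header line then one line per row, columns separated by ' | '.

== RESULT ==
books.price | sum_id
10 | 6

Derivation:
After WHERE (1 rows):
books.kind | books.price | books.id
gray | 10 | 6
After GROUP BY (1 rows):
books.price | sum_id
10 | 6
After ORDER BY (1 rows):
books.price | sum_id
10 | 6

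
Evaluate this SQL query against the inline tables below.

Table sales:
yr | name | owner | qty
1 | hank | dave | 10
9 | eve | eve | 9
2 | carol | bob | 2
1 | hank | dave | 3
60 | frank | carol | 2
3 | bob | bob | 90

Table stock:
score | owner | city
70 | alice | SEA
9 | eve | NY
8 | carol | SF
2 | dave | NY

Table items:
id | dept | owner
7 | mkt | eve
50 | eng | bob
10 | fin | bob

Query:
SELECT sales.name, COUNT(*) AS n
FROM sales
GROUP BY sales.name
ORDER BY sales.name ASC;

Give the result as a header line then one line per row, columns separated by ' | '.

== RESULT ==
sales.name | n
bob | 1
carol | 1
eve | 1
frank | 1
hank | 2

Derivation:
After GROUP BY (5 rows):
sales.name | n
hank | 2
eve | 1
carol | 1
frank | 1
bob | 1
After ORDER BY (5 rows):
sales.name | n
bob | 1
carol | 1
eve | 1
frank | 1
hank | 2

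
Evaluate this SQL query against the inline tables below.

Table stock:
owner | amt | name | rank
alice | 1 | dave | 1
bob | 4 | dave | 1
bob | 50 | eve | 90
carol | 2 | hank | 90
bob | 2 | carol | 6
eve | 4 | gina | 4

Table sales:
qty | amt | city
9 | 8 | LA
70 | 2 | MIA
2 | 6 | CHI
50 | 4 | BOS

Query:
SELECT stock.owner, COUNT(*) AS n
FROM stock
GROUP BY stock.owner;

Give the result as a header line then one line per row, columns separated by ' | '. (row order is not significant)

After GROUP BY (4 rows):
stock.owner | n
alice | 1
bob | 3
carol | 1
eve | 1

== RESULT ==
stock.owner | n
alice | 1
bob | 3
carol | 1
eve | 1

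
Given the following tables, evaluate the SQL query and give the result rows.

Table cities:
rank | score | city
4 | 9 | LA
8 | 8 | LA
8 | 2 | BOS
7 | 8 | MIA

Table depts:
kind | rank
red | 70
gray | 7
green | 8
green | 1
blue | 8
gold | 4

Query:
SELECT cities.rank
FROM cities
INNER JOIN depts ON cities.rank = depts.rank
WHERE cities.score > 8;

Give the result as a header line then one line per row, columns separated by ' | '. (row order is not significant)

After JOIN depts (6 rows):
cities.rank | cities.score | cities.city | depts.kind | depts.rank
4 | 9 | LA | gold | 4
8 | 8 | LA | green | 8
8 | 8 | LA | blue | 8
8 | 2 | BOS | green | 8
8 | 2 | BOS | blue | 8
7 | 8 | MIA | gray | 7
After WHERE (1 rows):
cities.rank | cities.score | cities.city | depts.kind | depts.rank
4 | 9 | LA | gold | 4
After SELECT (1 rows):
cities.rank
4

== RESULT ==
cities.rank
4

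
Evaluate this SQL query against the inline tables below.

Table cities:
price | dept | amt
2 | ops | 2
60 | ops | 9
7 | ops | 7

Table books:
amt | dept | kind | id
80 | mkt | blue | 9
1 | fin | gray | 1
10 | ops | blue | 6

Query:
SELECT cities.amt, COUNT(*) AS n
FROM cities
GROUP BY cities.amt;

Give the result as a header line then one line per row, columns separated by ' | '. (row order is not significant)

After GROUP BY (3 rows):
cities.amt | n
2 | 1
9 | 1
7 | 1

== RESULT ==
cities.amt | n
2 | 1
9 | 1
7 | 1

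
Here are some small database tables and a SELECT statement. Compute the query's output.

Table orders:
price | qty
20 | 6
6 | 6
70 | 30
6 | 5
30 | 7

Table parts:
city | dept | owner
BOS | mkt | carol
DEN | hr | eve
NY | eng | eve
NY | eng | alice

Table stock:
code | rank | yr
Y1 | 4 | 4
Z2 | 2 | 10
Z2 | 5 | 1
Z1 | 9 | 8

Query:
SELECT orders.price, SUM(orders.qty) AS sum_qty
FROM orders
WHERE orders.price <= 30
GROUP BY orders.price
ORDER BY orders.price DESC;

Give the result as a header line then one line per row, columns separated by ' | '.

After WHERE (4 rows):
orders.price | orders.qty
20 | 6
6 | 6
6 | 5
30 | 7
After GROUP BY (3 rows):
orders.price | sum_qty
20 | 6
6 | 11
30 | 7
After ORDER BY (3 rows):
orders.price | sum_qty
30 | 7
20 | 6
6 | 11

== RESULT ==
orders.price | sum_qty
30 | 7
20 | 6
6 | 11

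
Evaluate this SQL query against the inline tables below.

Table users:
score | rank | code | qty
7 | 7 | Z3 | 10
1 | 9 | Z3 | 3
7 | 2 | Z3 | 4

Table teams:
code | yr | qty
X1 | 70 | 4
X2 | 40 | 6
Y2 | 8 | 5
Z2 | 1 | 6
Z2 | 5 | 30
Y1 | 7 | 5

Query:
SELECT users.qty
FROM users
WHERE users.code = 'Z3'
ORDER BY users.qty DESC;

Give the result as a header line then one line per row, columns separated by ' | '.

After WHERE (3 rows):
users.score | users.rank | users.code | users.qty
7 | 7 | Z3 | 10
1 | 9 | Z3 | 3
7 | 2 | Z3 | 4
After SELECT (3 rows):
users.qty
10
3
4
After ORDER BY (3 rows):
users.qty
10
4
3

== RESULT ==
users.qty
10
4
3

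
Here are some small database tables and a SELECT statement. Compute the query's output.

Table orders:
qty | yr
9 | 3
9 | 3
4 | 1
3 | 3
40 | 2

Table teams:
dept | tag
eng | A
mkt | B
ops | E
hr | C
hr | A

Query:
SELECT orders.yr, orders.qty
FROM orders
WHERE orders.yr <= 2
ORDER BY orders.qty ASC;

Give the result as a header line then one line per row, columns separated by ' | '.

== RESULT ==
orders.yr | orders.qty
1 | 4
2 | 40

Derivation:
After WHERE (2 rows):
orders.qty | orders.yr
4 | 1
40 | 2
After SELECT (2 rows):
orders.yr | orders.qty
1 | 4
2 | 40
After ORDER BY (2 rows):
orders.yr | orders.qty
1 | 4
2 | 40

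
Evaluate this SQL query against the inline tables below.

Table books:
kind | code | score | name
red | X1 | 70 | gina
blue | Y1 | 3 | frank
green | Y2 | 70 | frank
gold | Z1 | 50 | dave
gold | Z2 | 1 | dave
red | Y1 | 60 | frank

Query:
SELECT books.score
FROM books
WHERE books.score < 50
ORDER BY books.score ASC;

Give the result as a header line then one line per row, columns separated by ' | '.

== RESULT ==
books.score
1
3

Derivation:
After WHERE (2 rows):
books.kind | books.code | books.score | books.name
blue | Y1 | 3 | frank
gold | Z2 | 1 | dave
After SELECT (2 rows):
books.score
3
1
After ORDER BY (2 rows):
books.score
1
3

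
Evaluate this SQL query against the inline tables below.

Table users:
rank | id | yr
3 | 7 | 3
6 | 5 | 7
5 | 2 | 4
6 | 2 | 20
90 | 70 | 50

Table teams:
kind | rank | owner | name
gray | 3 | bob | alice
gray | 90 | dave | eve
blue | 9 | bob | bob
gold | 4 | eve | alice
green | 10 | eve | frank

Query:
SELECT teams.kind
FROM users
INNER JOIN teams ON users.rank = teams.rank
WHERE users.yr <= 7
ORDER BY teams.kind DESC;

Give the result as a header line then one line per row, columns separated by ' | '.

== RESULT ==
teams.kind
gray

Derivation:
After JOIN teams (2 rows):
users.rank | users.id | users.yr | teams.kind | teams.rank | teams.owner | teams.name
3 | 7 | 3 | gray | 3 | bob | alice
90 | 70 | 50 | gray | 90 | dave | eve
After WHERE (1 rows):
users.rank | users.id | users.yr | teams.kind | teams.rank | teams.owner | teams.name
3 | 7 | 3 | gray | 3 | bob | alice
After SELECT (1 rows):
teams.kind
gray
After ORDER BY (1 rows):
teams.kind
gray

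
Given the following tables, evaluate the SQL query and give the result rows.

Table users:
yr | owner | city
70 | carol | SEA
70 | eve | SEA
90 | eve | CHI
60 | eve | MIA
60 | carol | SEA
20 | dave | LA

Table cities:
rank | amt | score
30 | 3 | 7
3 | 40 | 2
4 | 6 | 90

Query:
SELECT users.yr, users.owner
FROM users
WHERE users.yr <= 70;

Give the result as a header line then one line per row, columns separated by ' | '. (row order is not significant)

After WHERE (5 rows):
users.yr | users.owner | users.city
70 | carol | SEA
70 | eve | SEA
60 | eve | MIA
60 | carol | SEA
20 | dave | LA
After SELECT (5 rows):
users.yr | users.owner
70 | carol
70 | eve
60 | eve
60 | carol
20 | dave

== RESULT ==
users.yr | users.owner
70 | carol
70 | eve
60 | eve
60 | carol
20 | dave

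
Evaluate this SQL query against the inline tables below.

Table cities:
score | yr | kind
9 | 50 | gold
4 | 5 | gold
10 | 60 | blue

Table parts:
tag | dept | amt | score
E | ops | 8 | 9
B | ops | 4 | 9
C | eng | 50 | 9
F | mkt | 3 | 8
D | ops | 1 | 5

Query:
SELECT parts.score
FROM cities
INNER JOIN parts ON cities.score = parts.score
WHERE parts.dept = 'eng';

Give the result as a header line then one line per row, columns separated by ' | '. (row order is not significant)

After JOIN parts (3 rows):
cities.score | cities.yr | cities.kind | parts.tag | parts.dept | parts.amt | parts.score
9 | 50 | gold | E | ops | 8 | 9
9 | 50 | gold | B | ops | 4 | 9
9 | 50 | gold | C | eng | 50 | 9
After WHERE (1 rows):
cities.score | cities.yr | cities.kind | parts.tag | parts.dept | parts.amt | parts.score
9 | 50 | gold | C | eng | 50 | 9
After SELECT (1 rows):
parts.score
9

== RESULT ==
parts.score
9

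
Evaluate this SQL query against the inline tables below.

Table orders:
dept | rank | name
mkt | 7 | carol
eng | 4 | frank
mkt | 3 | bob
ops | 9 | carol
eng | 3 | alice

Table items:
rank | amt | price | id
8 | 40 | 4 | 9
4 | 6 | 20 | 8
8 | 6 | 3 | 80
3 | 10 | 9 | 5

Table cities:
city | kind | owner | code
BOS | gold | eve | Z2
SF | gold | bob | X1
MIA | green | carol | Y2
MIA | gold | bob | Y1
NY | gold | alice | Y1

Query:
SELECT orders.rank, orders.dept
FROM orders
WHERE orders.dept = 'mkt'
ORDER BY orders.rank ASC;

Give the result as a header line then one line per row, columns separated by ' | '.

After WHERE (2 rows):
orders.dept | orders.rank | orders.name
mkt | 7 | carol
mkt | 3 | bob
After SELECT (2 rows):
orders.rank | orders.dept
7 | mkt
3 | mkt
After ORDER BY (2 rows):
orders.rank | orders.dept
3 | mkt
7 | mkt

== RESULT ==
orders.rank | orders.dept
3 | mkt
7 | mkt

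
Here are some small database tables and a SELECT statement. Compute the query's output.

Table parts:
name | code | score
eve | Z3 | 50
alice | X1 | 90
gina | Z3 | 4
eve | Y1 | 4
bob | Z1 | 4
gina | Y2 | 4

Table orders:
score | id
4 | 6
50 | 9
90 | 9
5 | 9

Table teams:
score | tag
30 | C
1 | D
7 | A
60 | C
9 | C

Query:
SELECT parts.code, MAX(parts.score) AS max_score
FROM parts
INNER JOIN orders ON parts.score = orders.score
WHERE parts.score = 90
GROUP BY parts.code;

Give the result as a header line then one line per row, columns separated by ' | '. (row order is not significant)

After JOIN orders (6 rows):
parts.name | parts.code | parts.score | orders.score | orders.id
eve | Z3 | 50 | 50 | 9
alice | X1 | 90 | 90 | 9
gina | Z3 | 4 | 4 | 6
eve | Y1 | 4 | 4 | 6
bob | Z1 | 4 | 4 | 6
gina | Y2 | 4 | 4 | 6
After WHERE (1 rows):
parts.name | parts.code | parts.score | orders.score | orders.id
alice | X1 | 90 | 90 | 9
After GROUP BY (1 rows):
parts.code | max_score
X1 | 90

== RESULT ==
parts.code | max_score
X1 | 90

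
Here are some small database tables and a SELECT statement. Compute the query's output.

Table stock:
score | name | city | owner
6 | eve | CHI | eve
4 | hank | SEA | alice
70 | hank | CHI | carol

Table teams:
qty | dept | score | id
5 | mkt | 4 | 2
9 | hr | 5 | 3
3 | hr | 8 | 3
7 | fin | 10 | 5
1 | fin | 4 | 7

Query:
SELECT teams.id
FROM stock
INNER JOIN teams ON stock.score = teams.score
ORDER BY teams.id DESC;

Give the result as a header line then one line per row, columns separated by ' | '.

After JOIN teams (2 rows):
stock.score | stock.name | stock.city | stock.owner | teams.qty | teams.dept | teams.score | teams.id
4 | hank | SEA | alice | 5 | mkt | 4 | 2
4 | hank | SEA | alice | 1 | fin | 4 | 7
After SELECT (2 rows):
teams.id
2
7
After ORDER BY (2 rows):
teams.id
7
2

== RESULT ==
teams.id
7
2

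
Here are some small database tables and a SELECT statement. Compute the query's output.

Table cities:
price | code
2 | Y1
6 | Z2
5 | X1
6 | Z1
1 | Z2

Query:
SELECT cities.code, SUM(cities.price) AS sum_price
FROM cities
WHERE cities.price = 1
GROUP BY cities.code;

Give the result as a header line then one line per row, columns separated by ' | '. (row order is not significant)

After WHERE (1 rows):
cities.price | cities.code
1 | Z2
After GROUP BY (1 rows):
cities.code | sum_price
Z2 | 1

== RESULT ==
cities.code | sum_price
Z2 | 1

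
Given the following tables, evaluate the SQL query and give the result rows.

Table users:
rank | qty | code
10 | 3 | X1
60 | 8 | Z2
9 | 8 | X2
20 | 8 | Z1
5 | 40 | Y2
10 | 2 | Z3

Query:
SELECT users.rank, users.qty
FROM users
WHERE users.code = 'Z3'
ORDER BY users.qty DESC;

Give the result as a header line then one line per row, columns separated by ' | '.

== RESULT ==
users.rank | users.qty
10 | 2

Derivation:
After WHERE (1 rows):
users.rank | users.qty | users.code
10 | 2 | Z3
After SELECT (1 rows):
users.rank | users.qty
10 | 2
After ORDER BY (1 rows):
users.rank | users.qty
10 | 2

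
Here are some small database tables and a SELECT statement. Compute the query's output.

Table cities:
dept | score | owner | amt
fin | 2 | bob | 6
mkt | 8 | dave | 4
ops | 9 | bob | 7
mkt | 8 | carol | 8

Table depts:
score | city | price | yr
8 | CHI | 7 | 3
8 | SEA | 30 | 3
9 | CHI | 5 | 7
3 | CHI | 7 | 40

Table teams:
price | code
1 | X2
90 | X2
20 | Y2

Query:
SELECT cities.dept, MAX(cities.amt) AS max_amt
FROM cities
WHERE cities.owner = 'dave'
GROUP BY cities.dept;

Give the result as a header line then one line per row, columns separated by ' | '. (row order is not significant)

After WHERE (1 rows):
cities.dept | cities.score | cities.owner | cities.amt
mkt | 8 | dave | 4
After GROUP BY (1 rows):
cities.dept | max_amt
mkt | 4

== RESULT ==
cities.dept | max_amt
mkt | 4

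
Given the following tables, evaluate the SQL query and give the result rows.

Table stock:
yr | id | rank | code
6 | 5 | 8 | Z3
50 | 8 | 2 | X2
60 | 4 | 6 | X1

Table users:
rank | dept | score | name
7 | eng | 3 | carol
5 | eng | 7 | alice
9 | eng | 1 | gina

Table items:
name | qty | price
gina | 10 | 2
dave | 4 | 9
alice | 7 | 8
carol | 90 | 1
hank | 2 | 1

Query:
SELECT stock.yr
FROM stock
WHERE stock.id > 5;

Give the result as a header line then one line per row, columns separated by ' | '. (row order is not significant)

After WHERE (1 rows):
stock.yr | stock.id | stock.rank | stock.code
50 | 8 | 2 | X2
After SELECT (1 rows):
stock.yr
50

== RESULT ==
stock.yr
50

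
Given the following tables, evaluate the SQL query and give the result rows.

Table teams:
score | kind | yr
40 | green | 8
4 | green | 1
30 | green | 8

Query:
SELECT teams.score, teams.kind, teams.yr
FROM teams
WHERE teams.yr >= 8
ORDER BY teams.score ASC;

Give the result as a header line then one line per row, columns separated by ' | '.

After WHERE (2 rows):
teams.score | teams.kind | teams.yr
40 | green | 8
30 | green | 8
After SELECT (2 rows):
teams.score | teams.kind | teams.yr
40 | green | 8
30 | green | 8
After ORDER BY (2 rows):
teams.score | teams.kind | teams.yr
30 | green | 8
40 | green | 8

== RESULT ==
teams.score | teams.kind | teams.yr
30 | green | 8
40 | green | 8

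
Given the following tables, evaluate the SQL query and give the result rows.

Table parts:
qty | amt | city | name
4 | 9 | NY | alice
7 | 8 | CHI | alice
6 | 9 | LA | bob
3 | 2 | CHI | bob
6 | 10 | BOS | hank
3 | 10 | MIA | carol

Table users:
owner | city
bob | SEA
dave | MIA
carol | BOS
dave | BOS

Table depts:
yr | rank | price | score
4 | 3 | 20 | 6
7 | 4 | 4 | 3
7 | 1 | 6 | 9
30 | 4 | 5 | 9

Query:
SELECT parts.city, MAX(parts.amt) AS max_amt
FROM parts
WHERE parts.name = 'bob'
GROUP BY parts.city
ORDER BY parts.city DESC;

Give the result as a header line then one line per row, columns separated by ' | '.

== RESULT ==
parts.city | max_amt
LA | 9
CHI | 2

Derivation:
After WHERE (2 rows):
parts.qty | parts.amt | parts.city | parts.name
6 | 9 | LA | bob
3 | 2 | CHI | bob
After GROUP BY (2 rows):
parts.city | max_amt
LA | 9
CHI | 2
After ORDER BY (2 rows):
parts.city | max_amt
LA | 9
CHI | 2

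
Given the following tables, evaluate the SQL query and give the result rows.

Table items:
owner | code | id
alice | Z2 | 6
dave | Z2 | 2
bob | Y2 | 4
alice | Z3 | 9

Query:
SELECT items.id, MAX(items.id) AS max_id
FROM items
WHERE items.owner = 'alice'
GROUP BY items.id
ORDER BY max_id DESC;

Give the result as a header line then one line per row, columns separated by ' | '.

After WHERE (2 rows):
items.owner | items.code | items.id
alice | Z2 | 6
alice | Z3 | 9
After GROUP BY (2 rows):
items.id | max_id
6 | 6
9 | 9
After ORDER BY (2 rows):
items.id | max_id
9 | 9
6 | 6

== RESULT ==
items.id | max_id
9 | 9
6 | 6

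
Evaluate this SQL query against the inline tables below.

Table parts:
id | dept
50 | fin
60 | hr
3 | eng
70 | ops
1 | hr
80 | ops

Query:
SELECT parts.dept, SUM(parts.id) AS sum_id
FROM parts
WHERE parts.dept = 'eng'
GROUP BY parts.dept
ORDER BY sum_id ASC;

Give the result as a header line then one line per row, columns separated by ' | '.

== RESULT ==
parts.dept | sum_id
eng | 3

Derivation:
After WHERE (1 rows):
parts.id | parts.dept
3 | eng
After GROUP BY (1 rows):
parts.dept | sum_id
eng | 3
After ORDER BY (1 rows):
parts.dept | sum_id
eng | 3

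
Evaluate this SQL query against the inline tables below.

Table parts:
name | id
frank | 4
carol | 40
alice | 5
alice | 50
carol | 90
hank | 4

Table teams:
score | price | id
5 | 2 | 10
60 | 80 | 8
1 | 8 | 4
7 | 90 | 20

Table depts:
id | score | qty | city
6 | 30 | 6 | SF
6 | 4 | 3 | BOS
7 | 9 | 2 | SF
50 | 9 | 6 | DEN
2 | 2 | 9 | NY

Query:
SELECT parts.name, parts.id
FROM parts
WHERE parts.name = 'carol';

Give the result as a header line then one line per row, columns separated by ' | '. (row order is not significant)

After WHERE (2 rows):
parts.name | parts.id
carol | 40
carol | 90
After SELECT (2 rows):
parts.name | parts.id
carol | 40
carol | 90

== RESULT ==
parts.name | parts.id
carol | 40
carol | 90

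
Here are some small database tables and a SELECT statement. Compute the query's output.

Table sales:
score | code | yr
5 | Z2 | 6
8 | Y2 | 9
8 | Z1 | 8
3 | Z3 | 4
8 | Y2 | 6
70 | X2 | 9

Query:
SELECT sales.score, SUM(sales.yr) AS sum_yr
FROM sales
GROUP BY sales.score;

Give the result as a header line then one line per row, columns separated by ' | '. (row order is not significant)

== RESULT ==
sales.score | sum_yr
5 | 6
8 | 23
3 | 4
70 | 9

Derivation:
After GROUP BY (4 rows):
sales.score | sum_yr
5 | 6
8 | 23
3 | 4
70 | 9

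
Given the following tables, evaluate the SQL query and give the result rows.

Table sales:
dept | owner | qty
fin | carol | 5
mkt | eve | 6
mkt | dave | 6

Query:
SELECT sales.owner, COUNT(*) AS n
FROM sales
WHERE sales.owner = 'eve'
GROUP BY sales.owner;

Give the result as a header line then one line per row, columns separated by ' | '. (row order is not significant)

== RESULT ==
sales.owner | n
eve | 1

Derivation:
After WHERE (1 rows):
sales.dept | sales.owner | sales.qty
mkt | eve | 6
After GROUP BY (1 rows):
sales.owner | n
eve | 1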